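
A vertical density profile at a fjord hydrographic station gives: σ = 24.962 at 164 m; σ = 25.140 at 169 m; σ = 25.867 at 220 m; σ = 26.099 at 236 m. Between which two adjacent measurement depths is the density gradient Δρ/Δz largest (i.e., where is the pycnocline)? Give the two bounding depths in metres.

164–169 m

Compute the density gradient over each adjacent pair:
  164–169 m: Δρ/Δz = 0.178/5 = 0.036 kg m⁻⁴
  169–220 m: Δρ/Δz = 0.727/51 = 0.014 kg m⁻⁴
  220–236 m: Δρ/Δz = 0.232/16 = 0.015 kg m⁻⁴
The largest gradient is in the 164–169 m interval — the pycnocline.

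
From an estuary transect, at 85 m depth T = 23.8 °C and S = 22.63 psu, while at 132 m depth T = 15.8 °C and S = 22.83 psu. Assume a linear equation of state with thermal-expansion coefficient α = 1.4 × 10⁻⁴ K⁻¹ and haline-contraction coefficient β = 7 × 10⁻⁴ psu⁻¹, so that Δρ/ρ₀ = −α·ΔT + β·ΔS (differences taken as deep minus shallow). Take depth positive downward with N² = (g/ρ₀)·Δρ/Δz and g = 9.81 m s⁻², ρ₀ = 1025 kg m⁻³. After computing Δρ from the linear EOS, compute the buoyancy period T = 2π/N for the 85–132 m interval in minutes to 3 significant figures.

6.46 min

ΔT = -8.0 K, ΔS = +0.20 psu (deep − shallow).
Δρ/ρ₀ = −αΔT + βΔS = 1.12 × 10⁻³ + 1.40 × 10⁻⁴ = 1.26 × 10⁻³, so Δρ ≈ 1.291 kg m⁻³.
N² = (g/ρ₀)·Δρ/Δz = g·(Δρ/ρ₀)/Δz = 9.81 × 1.26 × 10⁻³ / 47 = 2.6299 × 10⁻⁴ s⁻².
N = √(2.6299 × 10⁻⁴) = 0.016217 rad s⁻¹ → T = 2π/N = 387.44 s = 6.4573 min ≈ 6.46 min.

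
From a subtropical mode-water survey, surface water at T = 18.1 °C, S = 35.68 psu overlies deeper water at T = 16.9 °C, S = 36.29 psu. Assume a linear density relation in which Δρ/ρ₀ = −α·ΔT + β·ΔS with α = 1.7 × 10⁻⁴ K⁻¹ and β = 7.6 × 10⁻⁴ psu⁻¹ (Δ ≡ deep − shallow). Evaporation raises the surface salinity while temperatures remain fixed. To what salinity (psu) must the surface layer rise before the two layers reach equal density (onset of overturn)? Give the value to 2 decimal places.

36.56 psu

Neutral buoyancy requires −α(T_deep − T_surf) + β(S_deep − S_surf′) = 0.
S_surf′ = S_deep − (α/β)·ΔT = 36.29 − (1.7 × 10⁻⁴/7.6 × 10⁻⁴)·(-1.2) = 36.5584 psu.
Increase required: 36.5584 − 35.68 = 0.8784 psu.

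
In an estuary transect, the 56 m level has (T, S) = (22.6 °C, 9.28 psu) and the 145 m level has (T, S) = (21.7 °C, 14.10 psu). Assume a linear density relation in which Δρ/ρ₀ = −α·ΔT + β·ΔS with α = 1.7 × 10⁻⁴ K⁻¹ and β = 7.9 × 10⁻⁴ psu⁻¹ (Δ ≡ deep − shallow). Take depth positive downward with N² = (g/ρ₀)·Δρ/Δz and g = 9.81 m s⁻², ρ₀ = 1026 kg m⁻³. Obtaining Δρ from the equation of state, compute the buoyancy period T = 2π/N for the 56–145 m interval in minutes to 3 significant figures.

ΔT = -0.9 K, ΔS = +4.82 psu (deep − shallow).
Δρ/ρ₀ = −αΔT + βΔS = 1.53 × 10⁻⁴ + 3.8078 × 10⁻³ = 3.9608 × 10⁻³, so Δρ ≈ 4.064 kg m⁻³.
N² = (g/ρ₀)·Δρ/Δz = g·(Δρ/ρ₀)/Δz = 9.81 × 3.9608 × 10⁻³ / 89 = 4.3658 × 10⁻⁴ s⁻².
N = √(4.3658 × 10⁻⁴) = 0.020894 rad s⁻¹ → T = 2π/N = 300.72 s = 5.0120 min ≈ 5.01 min.

5.01 min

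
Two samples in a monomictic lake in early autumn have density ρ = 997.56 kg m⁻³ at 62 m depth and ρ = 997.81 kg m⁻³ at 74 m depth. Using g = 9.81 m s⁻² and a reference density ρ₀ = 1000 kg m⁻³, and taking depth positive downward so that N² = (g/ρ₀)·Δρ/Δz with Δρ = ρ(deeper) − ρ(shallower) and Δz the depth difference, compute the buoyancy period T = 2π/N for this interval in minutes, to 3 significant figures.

Δρ = 997.81 − 997.56 = 0.25 kg m⁻³ over Δz = 74 − 62 = 12 m.
N² = (9.81/1000) × (0.25/12) = 2.0438 × 10⁻⁴ s⁻².
N = √(2.0438 × 10⁻⁴) = 0.014296 rad s⁻¹, so T = 2π/N = 439.51 s = 7.3252 min ≈ 7.33 min.

7.33 min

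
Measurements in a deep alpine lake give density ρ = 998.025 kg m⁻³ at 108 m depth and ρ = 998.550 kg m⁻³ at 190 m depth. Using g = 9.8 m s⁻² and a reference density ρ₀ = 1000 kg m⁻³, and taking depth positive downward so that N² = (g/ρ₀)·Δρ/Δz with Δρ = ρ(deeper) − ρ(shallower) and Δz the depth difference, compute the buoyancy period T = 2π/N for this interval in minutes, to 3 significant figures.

13.2 min

Δρ = 998.550 − 998.025 = 0.525 kg m⁻³ over Δz = 190 − 108 = 82 m.
N² = (9.8/1000) × (0.525/82) = 6.2744 × 10⁻⁵ s⁻².
N = √(6.2744 × 10⁻⁵) = 7.9211 × 10⁻³ rad s⁻¹, so T = 2π/N = 793.22 s = 13.220 min ≈ 13.2 min.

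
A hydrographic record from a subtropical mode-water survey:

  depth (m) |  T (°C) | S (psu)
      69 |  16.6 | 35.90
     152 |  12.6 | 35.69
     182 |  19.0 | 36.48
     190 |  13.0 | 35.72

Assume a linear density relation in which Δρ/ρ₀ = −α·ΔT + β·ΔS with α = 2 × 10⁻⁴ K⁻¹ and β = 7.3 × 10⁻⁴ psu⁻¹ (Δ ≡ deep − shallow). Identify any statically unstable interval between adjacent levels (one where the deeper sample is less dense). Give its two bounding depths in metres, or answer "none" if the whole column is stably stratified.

152–182 m

Evaluate Δρ/ρ₀ = −αΔT + βΔS across each adjacent pair:
  69–152 m: −αΔT+βΔS = −(2 × 10⁻⁴)(-4.0)+(7.3 × 10⁻⁴)(-0.21) = 6.5 × 10⁻⁴ → stable
  152–182 m: −αΔT+βΔS = −(2 × 10⁻⁴)(+6.4)+(7.3 × 10⁻⁴)(+0.79) = -7.0 × 10⁻⁴ → UNSTABLE
  182–190 m: −αΔT+βΔS = −(2 × 10⁻⁴)(-6.0)+(7.3 × 10⁻⁴)(-0.76) = 6.5 × 10⁻⁴ → stable
The 152–182 m interval has Δρ < 0: lighter water underlies denser water.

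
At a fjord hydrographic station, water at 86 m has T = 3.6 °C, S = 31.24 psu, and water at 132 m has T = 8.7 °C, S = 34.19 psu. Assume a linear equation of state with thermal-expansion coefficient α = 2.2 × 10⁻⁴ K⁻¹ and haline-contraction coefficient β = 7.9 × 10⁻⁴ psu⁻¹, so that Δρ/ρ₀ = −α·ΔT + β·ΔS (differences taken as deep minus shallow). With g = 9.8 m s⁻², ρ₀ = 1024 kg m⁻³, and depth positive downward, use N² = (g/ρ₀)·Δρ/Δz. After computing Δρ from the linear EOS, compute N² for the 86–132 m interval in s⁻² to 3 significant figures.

2.57 × 10⁻⁴ s⁻²

ΔT = +5.1 K, ΔS = +2.95 psu (deep − shallow).
Δρ/ρ₀ = −αΔT + βΔS = -1.122 × 10⁻³ + 2.3305 × 10⁻³ = 1.2085 × 10⁻³, so Δρ ≈ 1.238 kg m⁻³.
N² = (g/ρ₀)·Δρ/Δz = g·(Δρ/ρ₀)/Δz = 9.8 × 1.2085 × 10⁻³ / 46 = 2.5746 × 10⁻⁴ s⁻² ≈ 2.57 × 10⁻⁴ s⁻².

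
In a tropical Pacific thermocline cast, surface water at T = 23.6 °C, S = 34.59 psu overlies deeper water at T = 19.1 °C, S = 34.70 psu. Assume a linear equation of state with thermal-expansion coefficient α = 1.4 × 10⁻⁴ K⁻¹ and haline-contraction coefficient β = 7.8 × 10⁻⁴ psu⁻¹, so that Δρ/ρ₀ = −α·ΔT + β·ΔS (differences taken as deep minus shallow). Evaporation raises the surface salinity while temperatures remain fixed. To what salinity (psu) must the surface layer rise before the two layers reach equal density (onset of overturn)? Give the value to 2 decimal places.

35.51 psu

Neutral buoyancy requires −α(T_deep − T_surf) + β(S_deep − S_surf′) = 0.
S_surf′ = S_deep − (α/β)·ΔT = 34.70 − (1.4 × 10⁻⁴/7.8 × 10⁻⁴)·(-4.5) = 35.5077 psu.
Increase required: 35.5077 − 34.59 = 0.9177 psu.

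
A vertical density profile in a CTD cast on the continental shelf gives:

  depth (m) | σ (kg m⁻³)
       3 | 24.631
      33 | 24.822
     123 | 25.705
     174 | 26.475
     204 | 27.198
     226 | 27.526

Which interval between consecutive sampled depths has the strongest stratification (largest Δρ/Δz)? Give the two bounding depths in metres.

Compute the density gradient over each adjacent pair:
  3–33 m: Δρ/Δz = 0.191/30 = 6.4 × 10⁻³ kg m⁻⁴
  33–123 m: Δρ/Δz = 0.883/90 = 9.8 × 10⁻³ kg m⁻⁴
  123–174 m: Δρ/Δz = 0.770/51 = 0.015 kg m⁻⁴
  174–204 m: Δρ/Δz = 0.723/30 = 0.024 kg m⁻⁴
  204–226 m: Δρ/Δz = 0.328/22 = 0.015 kg m⁻⁴
The largest gradient is in the 174–204 m interval — the pycnocline.

174–204 m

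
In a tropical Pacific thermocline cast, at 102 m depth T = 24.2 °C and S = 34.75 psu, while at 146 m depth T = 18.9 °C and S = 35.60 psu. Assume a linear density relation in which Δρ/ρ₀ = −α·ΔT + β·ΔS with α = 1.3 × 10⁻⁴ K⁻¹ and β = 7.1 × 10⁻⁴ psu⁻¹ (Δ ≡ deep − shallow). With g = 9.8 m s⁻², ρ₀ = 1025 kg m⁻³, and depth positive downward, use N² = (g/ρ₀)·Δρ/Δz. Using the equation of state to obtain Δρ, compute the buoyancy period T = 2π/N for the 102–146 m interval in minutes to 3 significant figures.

ΔT = -5.3 K, ΔS = +0.85 psu (deep − shallow).
Δρ/ρ₀ = −αΔT + βΔS = 6.89 × 10⁻⁴ + 6.035 × 10⁻⁴ = 1.2925 × 10⁻³, so Δρ ≈ 1.325 kg m⁻³.
N² = (g/ρ₀)·Δρ/Δz = g·(Δρ/ρ₀)/Δz = 9.8 × 1.2925 × 10⁻³ / 44 = 2.8787 × 10⁻⁴ s⁻².
N = √(2.8787 × 10⁻⁴) = 0.016967 rad s⁻¹ → T = 2π/N = 370.32 s = 6.1720 min ≈ 6.17 min.

6.17 min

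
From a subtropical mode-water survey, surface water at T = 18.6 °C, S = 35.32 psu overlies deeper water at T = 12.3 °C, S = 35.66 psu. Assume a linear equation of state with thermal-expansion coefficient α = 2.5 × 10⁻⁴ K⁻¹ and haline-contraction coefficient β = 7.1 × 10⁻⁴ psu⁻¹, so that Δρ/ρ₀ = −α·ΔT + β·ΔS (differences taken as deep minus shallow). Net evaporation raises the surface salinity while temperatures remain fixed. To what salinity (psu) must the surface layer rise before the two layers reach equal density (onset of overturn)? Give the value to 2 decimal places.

Neutral buoyancy requires −α(T_deep − T_surf) + β(S_deep − S_surf′) = 0.
S_surf′ = S_deep − (α/β)·ΔT = 35.66 − (2.5 × 10⁻⁴/7.1 × 10⁻⁴)·(-6.3) = 37.8783 psu.
Increase required: 37.8783 − 35.32 = 2.5583 psu.

37.88 psu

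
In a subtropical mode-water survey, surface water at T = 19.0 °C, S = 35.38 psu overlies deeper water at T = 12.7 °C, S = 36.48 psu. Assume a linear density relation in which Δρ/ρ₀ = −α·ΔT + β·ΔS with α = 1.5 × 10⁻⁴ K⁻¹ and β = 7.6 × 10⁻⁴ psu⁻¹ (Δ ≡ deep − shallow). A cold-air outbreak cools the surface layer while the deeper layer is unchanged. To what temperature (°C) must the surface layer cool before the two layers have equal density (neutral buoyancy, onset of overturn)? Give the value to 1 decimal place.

Neutral buoyancy requires Δρ = 0, i.e. −α(T_deep − T_surf′) + β(S_deep − S_surf) = 0.
T_surf′ = T_deep − (β/α)·ΔS = 12.7 − (7.6 × 10⁻⁴/1.5 × 10⁻⁴)·(+1.10) = 7.127 °C.
Cooling required: 19.0 − (7.127) = 11.873 °C.

7.1 °C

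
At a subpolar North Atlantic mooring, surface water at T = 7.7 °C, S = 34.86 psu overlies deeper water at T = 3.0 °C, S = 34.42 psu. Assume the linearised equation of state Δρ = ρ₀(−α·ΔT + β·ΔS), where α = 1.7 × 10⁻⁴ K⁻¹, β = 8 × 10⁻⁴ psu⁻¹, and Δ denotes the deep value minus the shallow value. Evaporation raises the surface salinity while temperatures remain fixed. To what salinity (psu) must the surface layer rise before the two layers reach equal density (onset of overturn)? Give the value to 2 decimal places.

35.42 psu

Neutral buoyancy requires −α(T_deep − T_surf) + β(S_deep − S_surf′) = 0.
S_surf′ = S_deep − (α/β)·ΔT = 34.42 − (1.7 × 10⁻⁴/8 × 10⁻⁴)·(-4.7) = 35.4188 psu.
Increase required: 35.4188 − 34.86 = 0.5588 psu.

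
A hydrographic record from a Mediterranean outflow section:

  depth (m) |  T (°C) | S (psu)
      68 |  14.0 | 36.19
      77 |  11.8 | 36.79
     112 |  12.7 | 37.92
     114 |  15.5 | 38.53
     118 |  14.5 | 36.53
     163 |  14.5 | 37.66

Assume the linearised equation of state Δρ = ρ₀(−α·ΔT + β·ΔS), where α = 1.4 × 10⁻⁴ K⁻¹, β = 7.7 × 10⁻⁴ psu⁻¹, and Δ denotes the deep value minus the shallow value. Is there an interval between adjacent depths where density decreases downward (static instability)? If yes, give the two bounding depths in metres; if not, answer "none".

Evaluate Δρ/ρ₀ = −αΔT + βΔS across each adjacent pair:
  68–77 m: −αΔT+βΔS = −(1.4 × 10⁻⁴)(-2.2)+(7.7 × 10⁻⁴)(+0.60) = 7.7 × 10⁻⁴ → stable
  77–112 m: −αΔT+βΔS = −(1.4 × 10⁻⁴)(+0.9)+(7.7 × 10⁻⁴)(+1.13) = 7.4 × 10⁻⁴ → stable
  112–114 m: −αΔT+βΔS = −(1.4 × 10⁻⁴)(+2.8)+(7.7 × 10⁻⁴)(+0.61) = 7.8 × 10⁻⁵ → stable
  114–118 m: −αΔT+βΔS = −(1.4 × 10⁻⁴)(-1.0)+(7.7 × 10⁻⁴)(-2.00) = -1.4 × 10⁻³ → UNSTABLE
  118–163 m: −αΔT+βΔS = −(1.4 × 10⁻⁴)(+0.0)+(7.7 × 10⁻⁴)(+1.13) = 8.7 × 10⁻⁴ → stable
The 114–118 m interval has Δρ < 0: lighter water underlies denser water.

114–118 m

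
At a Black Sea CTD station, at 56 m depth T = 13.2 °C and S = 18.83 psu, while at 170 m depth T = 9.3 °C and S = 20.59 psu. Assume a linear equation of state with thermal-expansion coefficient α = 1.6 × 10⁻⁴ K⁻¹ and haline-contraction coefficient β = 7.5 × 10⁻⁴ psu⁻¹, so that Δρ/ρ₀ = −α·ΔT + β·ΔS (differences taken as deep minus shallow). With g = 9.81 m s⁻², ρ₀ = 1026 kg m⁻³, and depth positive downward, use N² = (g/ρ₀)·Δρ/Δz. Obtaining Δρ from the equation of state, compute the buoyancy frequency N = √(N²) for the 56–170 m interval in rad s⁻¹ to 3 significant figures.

ΔT = -3.9 K, ΔS = +1.76 psu (deep − shallow).
Δρ/ρ₀ = −αΔT + βΔS = 6.24 × 10⁻⁴ + 1.32 × 10⁻³ = 1.944 × 10⁻³, so Δρ ≈ 1.995 kg m⁻³.
N² = (g/ρ₀)·Δρ/Δz = g·(Δρ/ρ₀)/Δz = 9.81 × 1.944 × 10⁻³ / 114 = 1.6729 × 10⁻⁴ s⁻².
N = √(1.6729 × 10⁻⁴) = 0.012934 rad s⁻¹ ≈ 0.0129 rad s⁻¹.

0.0129 rad s⁻¹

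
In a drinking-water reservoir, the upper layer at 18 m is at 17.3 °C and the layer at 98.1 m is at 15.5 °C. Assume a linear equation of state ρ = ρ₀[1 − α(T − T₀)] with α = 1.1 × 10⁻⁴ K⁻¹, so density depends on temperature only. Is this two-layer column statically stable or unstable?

stable

ΔT = 15.5 − 17.3 = -1.8 K, so Δρ/ρ₀ = −αΔT = 1.98 × 10⁻⁴.
Δρ/ρ₀ > 0, so Δρ > 0: deeper water is denser → statically stable.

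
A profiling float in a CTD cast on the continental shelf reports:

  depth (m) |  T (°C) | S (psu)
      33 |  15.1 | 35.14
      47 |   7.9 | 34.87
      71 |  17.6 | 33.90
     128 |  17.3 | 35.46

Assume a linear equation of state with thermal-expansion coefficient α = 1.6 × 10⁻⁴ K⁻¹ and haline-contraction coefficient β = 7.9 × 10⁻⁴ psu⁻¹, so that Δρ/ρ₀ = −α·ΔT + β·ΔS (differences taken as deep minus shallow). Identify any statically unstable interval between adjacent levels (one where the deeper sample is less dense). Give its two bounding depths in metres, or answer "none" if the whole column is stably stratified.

Evaluate Δρ/ρ₀ = −αΔT + βΔS across each adjacent pair:
  33–47 m: −αΔT+βΔS = −(1.6 × 10⁻⁴)(-7.2)+(7.9 × 10⁻⁴)(-0.27) = 9.4 × 10⁻⁴ → stable
  47–71 m: −αΔT+βΔS = −(1.6 × 10⁻⁴)(+9.7)+(7.9 × 10⁻⁴)(-0.97) = -2.3 × 10⁻³ → UNSTABLE
  71–128 m: −αΔT+βΔS = −(1.6 × 10⁻⁴)(-0.3)+(7.9 × 10⁻⁴)(+1.56) = 1.3 × 10⁻³ → stable
The 47–71 m interval has Δρ < 0: lighter water underlies denser water.

47–71 m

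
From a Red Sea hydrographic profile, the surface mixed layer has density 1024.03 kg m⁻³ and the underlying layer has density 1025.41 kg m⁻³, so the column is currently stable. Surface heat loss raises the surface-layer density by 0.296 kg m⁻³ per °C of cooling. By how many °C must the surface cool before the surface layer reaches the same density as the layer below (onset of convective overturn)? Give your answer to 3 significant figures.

Density deficit of the surface layer: 1025.41 − 1024.03 = 1.38 kg m⁻³.
Required change = 1.38 / 0.296 = 4.66 °C.

4.66 °C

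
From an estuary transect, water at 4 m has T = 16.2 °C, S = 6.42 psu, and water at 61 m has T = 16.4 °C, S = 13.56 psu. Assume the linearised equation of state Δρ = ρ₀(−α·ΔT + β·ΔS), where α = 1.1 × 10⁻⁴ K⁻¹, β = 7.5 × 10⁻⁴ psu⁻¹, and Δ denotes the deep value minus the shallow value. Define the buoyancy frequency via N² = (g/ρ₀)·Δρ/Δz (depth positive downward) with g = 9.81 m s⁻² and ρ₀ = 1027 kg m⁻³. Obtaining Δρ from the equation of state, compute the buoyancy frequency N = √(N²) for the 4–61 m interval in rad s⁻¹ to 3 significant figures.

0.0303 rad s⁻¹

ΔT = +0.2 K, ΔS = +7.14 psu (deep − shallow).
Δρ/ρ₀ = −αΔT + βΔS = -2.20 × 10⁻⁵ + 5.355 × 10⁻³ = 5.333 × 10⁻³, so Δρ ≈ 5.477 kg m⁻³.
N² = (g/ρ₀)·Δρ/Δz = g·(Δρ/ρ₀)/Δz = 9.81 × 5.333 × 10⁻³ / 57 = 9.1784 × 10⁻⁴ s⁻².
N = √(9.1784 × 10⁻⁴) = 0.030296 rad s⁻¹ ≈ 0.0303 rad s⁻¹.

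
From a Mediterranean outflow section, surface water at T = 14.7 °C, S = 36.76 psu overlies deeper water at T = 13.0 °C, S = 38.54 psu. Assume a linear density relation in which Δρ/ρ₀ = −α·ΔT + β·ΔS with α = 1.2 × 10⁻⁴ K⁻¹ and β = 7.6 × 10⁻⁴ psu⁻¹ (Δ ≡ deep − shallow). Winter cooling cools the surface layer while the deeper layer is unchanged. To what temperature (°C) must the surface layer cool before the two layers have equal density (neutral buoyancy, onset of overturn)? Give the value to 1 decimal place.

1.7 °C

Neutral buoyancy requires Δρ = 0, i.e. −α(T_deep − T_surf′) + β(S_deep − S_surf) = 0.
T_surf′ = T_deep − (β/α)·ΔS = 13.0 − (7.6 × 10⁻⁴/1.2 × 10⁻⁴)·(+1.78) = 1.727 °C.
Cooling required: 14.7 − (1.727) = 12.973 °C.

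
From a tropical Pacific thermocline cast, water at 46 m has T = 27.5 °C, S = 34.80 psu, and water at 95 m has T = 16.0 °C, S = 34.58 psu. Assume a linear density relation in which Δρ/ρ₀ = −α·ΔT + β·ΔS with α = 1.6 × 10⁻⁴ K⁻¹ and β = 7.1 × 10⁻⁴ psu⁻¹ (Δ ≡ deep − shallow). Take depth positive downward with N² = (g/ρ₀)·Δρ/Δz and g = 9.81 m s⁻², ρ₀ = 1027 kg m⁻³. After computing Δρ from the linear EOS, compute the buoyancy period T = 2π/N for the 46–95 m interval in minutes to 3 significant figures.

ΔT = -11.5 K, ΔS = -0.22 psu (deep − shallow).
Δρ/ρ₀ = −αΔT + βΔS = 1.84 × 10⁻³ − 1.562 × 10⁻⁴ = 1.6838 × 10⁻³, so Δρ ≈ 1.729 kg m⁻³.
N² = (g/ρ₀)·Δρ/Δz = g·(Δρ/ρ₀)/Δz = 9.81 × 1.6838 × 10⁻³ / 49 = 3.3710 × 10⁻⁴ s⁻².
N = √(3.3710 × 10⁻⁴) = 0.018360 rad s⁻¹ → T = 2π/N = 342.22 s = 5.7037 min ≈ 5.70 min.

5.70 min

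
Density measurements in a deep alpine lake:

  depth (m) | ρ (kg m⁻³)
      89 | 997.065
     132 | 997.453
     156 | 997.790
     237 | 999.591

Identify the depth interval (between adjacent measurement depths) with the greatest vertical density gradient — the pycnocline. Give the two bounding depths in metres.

156–237 m

Compute the density gradient over each adjacent pair:
  89–132 m: Δρ/Δz = 0.388/43 = 9.0 × 10⁻³ kg m⁻⁴
  132–156 m: Δρ/Δz = 0.337/24 = 0.014 kg m⁻⁴
  156–237 m: Δρ/Δz = 1.801/81 = 0.022 kg m⁻⁴
The largest gradient is in the 156–237 m interval — the pycnocline.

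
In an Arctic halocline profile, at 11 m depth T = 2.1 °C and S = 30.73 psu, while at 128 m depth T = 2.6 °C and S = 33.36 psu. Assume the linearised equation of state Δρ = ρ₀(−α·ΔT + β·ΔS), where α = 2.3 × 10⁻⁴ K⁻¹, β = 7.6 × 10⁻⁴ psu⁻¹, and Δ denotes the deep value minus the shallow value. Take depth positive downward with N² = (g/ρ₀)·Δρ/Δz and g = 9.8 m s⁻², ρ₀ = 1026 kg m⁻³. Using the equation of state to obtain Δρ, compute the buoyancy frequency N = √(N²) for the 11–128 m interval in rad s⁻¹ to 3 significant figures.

ΔT = +0.5 K, ΔS = +2.63 psu (deep − shallow).
Δρ/ρ₀ = −αΔT + βΔS = -1.15 × 10⁻⁴ + 1.9988 × 10⁻³ = 1.8838 × 10⁻³, so Δρ ≈ 1.933 kg m⁻³.
N² = (g/ρ₀)·Δρ/Δz = g·(Δρ/ρ₀)/Δz = 9.8 × 1.8838 × 10⁻³ / 117 = 1.5779 × 10⁻⁴ s⁻².
N = √(1.5779 × 10⁻⁴) = 0.012561 rad s⁻¹ ≈ 0.0126 rad s⁻¹.

0.0126 rad s⁻¹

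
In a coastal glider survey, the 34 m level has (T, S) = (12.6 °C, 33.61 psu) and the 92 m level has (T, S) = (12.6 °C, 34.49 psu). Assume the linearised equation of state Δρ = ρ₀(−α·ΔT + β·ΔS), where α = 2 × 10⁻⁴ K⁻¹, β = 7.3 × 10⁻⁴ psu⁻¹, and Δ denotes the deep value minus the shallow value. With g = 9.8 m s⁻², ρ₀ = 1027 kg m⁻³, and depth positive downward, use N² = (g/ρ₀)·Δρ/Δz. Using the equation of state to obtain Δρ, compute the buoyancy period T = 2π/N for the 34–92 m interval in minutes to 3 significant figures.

10.1 min

ΔT = +0.0 K, ΔS = +0.88 psu (deep − shallow).
Δρ/ρ₀ = −αΔT + βΔS = 0 + 6.424 × 10⁻⁴ = 6.424 × 10⁻⁴, so Δρ ≈ 0.6597 kg m⁻³.
N² = (g/ρ₀)·Δρ/Δz = g·(Δρ/ρ₀)/Δz = 9.8 × 6.424 × 10⁻⁴ / 58 = 1.0854 × 10⁻⁴ s⁻².
N = √(1.0854 × 10⁻⁴) = 0.010418 rad s⁻¹ → T = 2π/N = 603.11 s = 10.052 min ≈ 10.1 min.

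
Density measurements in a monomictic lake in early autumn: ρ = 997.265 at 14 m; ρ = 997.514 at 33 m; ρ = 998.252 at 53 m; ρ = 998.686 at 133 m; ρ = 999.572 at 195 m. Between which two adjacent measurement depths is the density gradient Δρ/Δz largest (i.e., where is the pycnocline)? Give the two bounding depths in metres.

Compute the density gradient over each adjacent pair:
  14–33 m: Δρ/Δz = 0.249/19 = 0.013 kg m⁻⁴
  33–53 m: Δρ/Δz = 0.738/20 = 0.037 kg m⁻⁴
  53–133 m: Δρ/Δz = 0.434/80 = 5.4 × 10⁻³ kg m⁻⁴
  133–195 m: Δρ/Δz = 0.886/62 = 0.014 kg m⁻⁴
The largest gradient is in the 33–53 m interval — the pycnocline.

33–53 m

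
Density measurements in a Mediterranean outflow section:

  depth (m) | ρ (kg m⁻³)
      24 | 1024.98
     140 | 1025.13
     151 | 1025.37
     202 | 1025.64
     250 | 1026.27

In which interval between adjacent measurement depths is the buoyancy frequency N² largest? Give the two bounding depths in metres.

140–151 m

Compute the density gradient over each adjacent pair:
  24–140 m: Δρ/Δz = 0.15/116 = 1.3 × 10⁻³ kg m⁻⁴
  140–151 m: Δρ/Δz = 0.24/11 = 0.022 kg m⁻⁴
  151–202 m: Δρ/Δz = 0.27/51 = 5.3 × 10⁻³ kg m⁻⁴
  202–250 m: Δρ/Δz = 0.63/48 = 0.013 kg m⁻⁴
The largest gradient is in the 140–151 m interval — the pycnocline.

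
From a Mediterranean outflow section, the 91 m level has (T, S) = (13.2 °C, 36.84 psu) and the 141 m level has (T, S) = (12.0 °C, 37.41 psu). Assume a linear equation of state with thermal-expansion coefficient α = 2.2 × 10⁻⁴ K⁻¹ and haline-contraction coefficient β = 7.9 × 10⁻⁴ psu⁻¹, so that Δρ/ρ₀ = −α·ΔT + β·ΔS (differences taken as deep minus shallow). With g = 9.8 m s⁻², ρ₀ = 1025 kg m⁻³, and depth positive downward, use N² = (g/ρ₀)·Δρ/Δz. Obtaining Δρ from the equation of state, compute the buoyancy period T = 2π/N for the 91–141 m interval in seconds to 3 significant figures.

ΔT = -1.2 K, ΔS = +0.57 psu (deep − shallow).
Δρ/ρ₀ = −αΔT + βΔS = 2.64 × 10⁻⁴ + 4.503 × 10⁻⁴ = 7.143 × 10⁻⁴, so Δρ ≈ 0.7322 kg m⁻³.
N² = (g/ρ₀)·Δρ/Δz = g·(Δρ/ρ₀)/Δz = 9.8 × 7.143 × 10⁻⁴ / 50 = 1.4000 × 10⁻⁴ s⁻².
N = √(1.4000 × 10⁻⁴) = 0.011832 rad s⁻¹ → T = 2π/N = 531.03 s ≈ 531 s.

531 s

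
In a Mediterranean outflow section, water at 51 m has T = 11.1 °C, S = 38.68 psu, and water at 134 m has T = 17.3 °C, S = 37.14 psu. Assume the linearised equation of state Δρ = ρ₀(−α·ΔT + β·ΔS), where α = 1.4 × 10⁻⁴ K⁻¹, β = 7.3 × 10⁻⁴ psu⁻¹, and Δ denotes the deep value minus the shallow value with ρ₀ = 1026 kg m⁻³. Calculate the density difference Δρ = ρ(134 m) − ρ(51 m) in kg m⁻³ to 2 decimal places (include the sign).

-2.04 kg m⁻³

ΔT = +6.2 K, ΔS = -1.54 psu (deep − shallow).
Δρ/ρ₀ = −(1.4 × 10⁻⁴)(+6.2) + (7.3 × 10⁻⁴)(-1.54) = -1.9922 × 10⁻³.
Δρ = 1026 × (-1.9922 × 10⁻³) = -2.04 kg m⁻³.
Negative Δρ: lighter below, statically unstable.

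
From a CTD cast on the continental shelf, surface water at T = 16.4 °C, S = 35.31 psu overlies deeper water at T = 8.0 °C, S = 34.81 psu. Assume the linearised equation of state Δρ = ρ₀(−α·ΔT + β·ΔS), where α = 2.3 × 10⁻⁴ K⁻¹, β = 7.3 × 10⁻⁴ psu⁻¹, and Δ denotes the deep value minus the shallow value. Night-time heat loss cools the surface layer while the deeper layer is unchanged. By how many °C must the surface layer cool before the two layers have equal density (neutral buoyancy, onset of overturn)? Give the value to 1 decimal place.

Neutral buoyancy requires Δρ = 0, i.e. −α(T_deep − T_surf′) + β(S_deep − S_surf) = 0.
T_surf′ = T_deep − (β/α)·ΔS = 8.0 − (7.3 × 10⁻⁴/2.3 × 10⁻⁴)·(-0.50) = 9.587 °C.
Cooling required: 16.4 − (9.587) = 6.813 °C.

6.8 °C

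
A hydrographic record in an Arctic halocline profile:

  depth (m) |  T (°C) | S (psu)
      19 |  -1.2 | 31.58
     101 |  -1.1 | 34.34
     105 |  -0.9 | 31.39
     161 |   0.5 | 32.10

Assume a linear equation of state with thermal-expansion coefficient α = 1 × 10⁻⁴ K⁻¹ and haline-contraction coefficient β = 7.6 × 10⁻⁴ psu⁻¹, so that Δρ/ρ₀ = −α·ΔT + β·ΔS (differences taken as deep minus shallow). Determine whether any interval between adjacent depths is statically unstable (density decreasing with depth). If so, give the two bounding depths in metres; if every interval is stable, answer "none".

101–105 m

Evaluate Δρ/ρ₀ = −αΔT + βΔS across each adjacent pair:
  19–101 m: −αΔT+βΔS = −(1 × 10⁻⁴)(+0.1)+(7.6 × 10⁻⁴)(+2.76) = 2.1 × 10⁻³ → stable
  101–105 m: −αΔT+βΔS = −(1 × 10⁻⁴)(+0.2)+(7.6 × 10⁻⁴)(-2.95) = -2.3 × 10⁻³ → UNSTABLE
  105–161 m: −αΔT+βΔS = −(1 × 10⁻⁴)(+1.4)+(7.6 × 10⁻⁴)(+0.71) = 4.0 × 10⁻⁴ → stable
The 101–105 m interval has Δρ < 0: lighter water underlies denser water.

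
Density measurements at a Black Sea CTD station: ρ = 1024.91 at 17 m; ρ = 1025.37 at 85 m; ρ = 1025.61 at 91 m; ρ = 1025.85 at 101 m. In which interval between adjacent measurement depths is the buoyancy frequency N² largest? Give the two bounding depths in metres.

Compute the density gradient over each adjacent pair:
  17–85 m: Δρ/Δz = 0.46/68 = 6.8 × 10⁻³ kg m⁻⁴
  85–91 m: Δρ/Δz = 0.24/6 = 0.040 kg m⁻⁴
  91–101 m: Δρ/Δz = 0.24/10 = 0.024 kg m⁻⁴
The largest gradient is in the 85–91 m interval — the pycnocline.

85–91 m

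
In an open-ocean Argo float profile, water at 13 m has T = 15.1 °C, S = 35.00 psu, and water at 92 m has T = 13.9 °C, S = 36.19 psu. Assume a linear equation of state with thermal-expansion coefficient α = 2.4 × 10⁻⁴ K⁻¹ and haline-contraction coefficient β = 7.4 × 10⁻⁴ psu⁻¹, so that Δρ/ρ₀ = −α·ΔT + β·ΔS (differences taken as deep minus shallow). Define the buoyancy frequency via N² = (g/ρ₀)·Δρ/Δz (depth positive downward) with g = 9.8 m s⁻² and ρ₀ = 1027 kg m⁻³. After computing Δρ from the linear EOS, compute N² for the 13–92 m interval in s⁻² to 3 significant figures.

ΔT = -1.2 K, ΔS = +1.19 psu (deep − shallow).
Δρ/ρ₀ = −αΔT + βΔS = 2.88 × 10⁻⁴ + 8.806 × 10⁻⁴ = 1.1686 × 10⁻³, so Δρ ≈ 1.200 kg m⁻³.
N² = (g/ρ₀)·Δρ/Δz = g·(Δρ/ρ₀)/Δz = 9.8 × 1.1686 × 10⁻³ / 79 = 1.4497 × 10⁻⁴ s⁻² ≈ 1.45 × 10⁻⁴ s⁻².

1.45 × 10⁻⁴ s⁻²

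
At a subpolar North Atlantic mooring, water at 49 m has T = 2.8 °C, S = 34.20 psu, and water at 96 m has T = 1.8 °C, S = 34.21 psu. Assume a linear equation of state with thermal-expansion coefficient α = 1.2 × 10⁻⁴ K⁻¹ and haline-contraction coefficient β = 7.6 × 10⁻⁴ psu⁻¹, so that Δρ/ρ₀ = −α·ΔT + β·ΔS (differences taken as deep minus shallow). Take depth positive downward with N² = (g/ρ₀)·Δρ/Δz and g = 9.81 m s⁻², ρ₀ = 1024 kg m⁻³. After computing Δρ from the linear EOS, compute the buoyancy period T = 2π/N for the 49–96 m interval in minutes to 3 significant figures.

20.3 min

ΔT = -1.0 K, ΔS = +0.01 psu (deep − shallow).
Δρ/ρ₀ = −αΔT + βΔS = 1.20 × 10⁻⁴ + 7.60 × 10⁻⁶ = 1.276 × 10⁻⁴, so Δρ ≈ 0.1307 kg m⁻³.
N² = (g/ρ₀)·Δρ/Δz = g·(Δρ/ρ₀)/Δz = 9.81 × 1.276 × 10⁻⁴ / 47 = 2.6633 × 10⁻⁵ s⁻².
N = √(2.6633 × 10⁻⁵) = 5.1607 × 10⁻³ rad s⁻¹ → T = 2π/N = 1.2175 × 10³ s = 20.292 min ≈ 20.3 min.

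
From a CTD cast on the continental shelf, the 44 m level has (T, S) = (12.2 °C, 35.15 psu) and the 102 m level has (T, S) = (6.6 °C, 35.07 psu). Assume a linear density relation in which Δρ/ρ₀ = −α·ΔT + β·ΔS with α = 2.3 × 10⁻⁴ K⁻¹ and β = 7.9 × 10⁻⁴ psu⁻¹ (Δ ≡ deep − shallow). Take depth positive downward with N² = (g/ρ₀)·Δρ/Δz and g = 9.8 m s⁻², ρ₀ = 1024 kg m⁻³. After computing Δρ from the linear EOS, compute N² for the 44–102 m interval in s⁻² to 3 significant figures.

2.07 × 10⁻⁴ s⁻²

ΔT = -5.6 K, ΔS = -0.08 psu (deep − shallow).
Δρ/ρ₀ = −αΔT + βΔS = 1.288 × 10⁻³ − 6.32 × 10⁻⁵ = 1.2248 × 10⁻³, so Δρ ≈ 1.254 kg m⁻³.
N² = (g/ρ₀)·Δρ/Δz = g·(Δρ/ρ₀)/Δz = 9.8 × 1.2248 × 10⁻³ / 58 = 2.0695 × 10⁻⁴ s⁻² ≈ 2.07 × 10⁻⁴ s⁻².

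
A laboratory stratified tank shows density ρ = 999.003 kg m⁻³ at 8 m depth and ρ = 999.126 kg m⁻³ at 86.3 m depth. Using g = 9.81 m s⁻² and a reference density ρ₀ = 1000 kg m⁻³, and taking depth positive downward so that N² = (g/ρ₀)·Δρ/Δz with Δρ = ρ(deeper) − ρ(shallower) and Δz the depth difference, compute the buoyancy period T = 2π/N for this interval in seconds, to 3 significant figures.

1.60 × 10³ s

Δρ = 999.126 − 999.003 = 0.123 kg m⁻³ over Δz = 86.3 − 8 = 78.3 m.
N² = (9.81/1000) × (0.123/78.3) = 1.5410 × 10⁻⁵ s⁻².
N = √(1.5410 × 10⁻⁵) = 3.9256 × 10⁻³ rad s⁻¹, so T = 2π/N = 1.6006 × 10³ s ≈ 1.60 × 10³ s.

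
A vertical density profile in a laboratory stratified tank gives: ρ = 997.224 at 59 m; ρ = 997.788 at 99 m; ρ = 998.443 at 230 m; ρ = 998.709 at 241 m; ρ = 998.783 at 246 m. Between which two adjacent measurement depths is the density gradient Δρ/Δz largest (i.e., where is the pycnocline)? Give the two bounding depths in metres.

230–241 m

Compute the density gradient over each adjacent pair:
  59–99 m: Δρ/Δz = 0.564/40 = 0.014 kg m⁻⁴
  99–230 m: Δρ/Δz = 0.655/131 = 5.0 × 10⁻³ kg m⁻⁴
  230–241 m: Δρ/Δz = 0.266/11 = 0.024 kg m⁻⁴
  241–246 m: Δρ/Δz = 0.074/5 = 0.015 kg m⁻⁴
The largest gradient is in the 230–241 m interval — the pycnocline.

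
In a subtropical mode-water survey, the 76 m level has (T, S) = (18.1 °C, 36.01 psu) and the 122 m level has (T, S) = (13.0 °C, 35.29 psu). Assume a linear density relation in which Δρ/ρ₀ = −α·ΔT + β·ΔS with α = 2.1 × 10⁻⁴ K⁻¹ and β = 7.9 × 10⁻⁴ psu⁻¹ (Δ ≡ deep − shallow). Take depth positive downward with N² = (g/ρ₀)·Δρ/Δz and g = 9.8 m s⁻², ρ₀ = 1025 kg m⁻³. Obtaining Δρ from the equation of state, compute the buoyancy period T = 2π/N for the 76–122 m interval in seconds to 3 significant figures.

607 s

ΔT = -5.1 K, ΔS = -0.72 psu (deep − shallow).
Δρ/ρ₀ = −αΔT + βΔS = 1.071 × 10⁻³ − 5.688 × 10⁻⁴ = 5.022 × 10⁻⁴, so Δρ ≈ 0.5148 kg m⁻³.
N² = (g/ρ₀)·Δρ/Δz = g·(Δρ/ρ₀)/Δz = 9.8 × 5.022 × 10⁻⁴ / 46 = 1.0699 × 10⁻⁴ s⁻².
N = √(1.0699 × 10⁻⁴) = 0.010344 rad s⁻¹ → T = 2π/N = 607.42 s ≈ 607 s.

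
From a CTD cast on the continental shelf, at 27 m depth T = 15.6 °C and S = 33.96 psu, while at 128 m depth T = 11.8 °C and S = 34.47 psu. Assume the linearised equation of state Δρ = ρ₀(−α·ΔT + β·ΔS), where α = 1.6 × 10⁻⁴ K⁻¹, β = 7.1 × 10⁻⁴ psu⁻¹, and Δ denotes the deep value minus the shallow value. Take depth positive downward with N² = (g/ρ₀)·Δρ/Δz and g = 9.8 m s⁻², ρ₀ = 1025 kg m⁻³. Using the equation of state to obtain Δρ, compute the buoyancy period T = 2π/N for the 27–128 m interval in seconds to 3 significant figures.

ΔT = -3.8 K, ΔS = +0.51 psu (deep − shallow).
Δρ/ρ₀ = −αΔT + βΔS = 6.08 × 10⁻⁴ + 3.621 × 10⁻⁴ = 9.701 × 10⁻⁴, so Δρ ≈ 0.9944 kg m⁻³.
N² = (g/ρ₀)·Δρ/Δz = g·(Δρ/ρ₀)/Δz = 9.8 × 9.701 × 10⁻⁴ / 101 = 9.4129 × 10⁻⁵ s⁻².
N = √(9.4129 × 10⁻⁵) = 9.7020 × 10⁻³ rad s⁻¹ → T = 2π/N = 647.62 s ≈ 648 s.

648 s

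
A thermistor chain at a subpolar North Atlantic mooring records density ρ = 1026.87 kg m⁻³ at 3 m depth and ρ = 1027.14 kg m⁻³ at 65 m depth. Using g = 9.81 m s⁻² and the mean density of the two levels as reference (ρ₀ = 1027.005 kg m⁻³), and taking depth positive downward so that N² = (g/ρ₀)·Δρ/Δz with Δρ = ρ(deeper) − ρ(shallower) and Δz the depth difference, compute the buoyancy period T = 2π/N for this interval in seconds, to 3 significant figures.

Δρ = 1027.14 − 1026.87 = 0.27 kg m⁻³ over Δz = 65 − 3 = 62 m.
N² = (9.81/1027.005) × (0.27/62) = 4.1598 × 10⁻⁵ s⁻².
N = √(4.1598 × 10⁻⁵) = 6.4497 × 10⁻³ rad s⁻¹, so T = 2π/N = 974.18 s ≈ 974 s.
Since Δρ > 0 the layer is stably stratified.

974 s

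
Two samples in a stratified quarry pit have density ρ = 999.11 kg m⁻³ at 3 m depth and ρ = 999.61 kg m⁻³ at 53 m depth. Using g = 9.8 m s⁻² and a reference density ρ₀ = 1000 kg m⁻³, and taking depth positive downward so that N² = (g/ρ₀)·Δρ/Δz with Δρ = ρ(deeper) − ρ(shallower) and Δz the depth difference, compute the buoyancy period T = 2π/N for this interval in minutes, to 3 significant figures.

Δρ = 999.61 − 999.11 = 0.50 kg m⁻³ over Δz = 53 − 3 = 50 m.
N² = (9.8/1000) × (0.50/50) = 9.8000 × 10⁻⁵ s⁻².
N = √(9.8000 × 10⁻⁵) = 9.8995 × 10⁻³ rad s⁻¹, so T = 2π/N = 634.70 s = 10.578 min ≈ 10.6 min.

10.6 min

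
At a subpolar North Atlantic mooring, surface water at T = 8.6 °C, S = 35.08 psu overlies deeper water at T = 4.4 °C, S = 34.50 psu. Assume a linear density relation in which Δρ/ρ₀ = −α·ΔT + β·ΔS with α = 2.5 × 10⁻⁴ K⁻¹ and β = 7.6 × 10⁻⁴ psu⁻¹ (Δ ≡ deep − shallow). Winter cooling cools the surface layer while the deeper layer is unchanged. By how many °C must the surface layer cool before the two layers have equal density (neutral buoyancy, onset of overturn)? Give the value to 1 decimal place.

Neutral buoyancy requires Δρ = 0, i.e. −α(T_deep − T_surf′) + β(S_deep − S_surf) = 0.
T_surf′ = T_deep − (β/α)·ΔS = 4.4 − (7.6 × 10⁻⁴/2.5 × 10⁻⁴)·(-0.58) = 6.163 °C.
Cooling required: 8.6 − (6.163) = 2.437 °C.

2.4 °C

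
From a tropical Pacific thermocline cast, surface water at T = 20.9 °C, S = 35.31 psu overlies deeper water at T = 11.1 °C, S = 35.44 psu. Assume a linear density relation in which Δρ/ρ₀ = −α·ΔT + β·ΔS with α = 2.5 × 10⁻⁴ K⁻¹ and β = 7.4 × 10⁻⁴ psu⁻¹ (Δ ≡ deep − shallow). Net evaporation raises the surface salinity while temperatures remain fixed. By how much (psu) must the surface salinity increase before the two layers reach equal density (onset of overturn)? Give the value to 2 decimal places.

3.44 psu

Neutral buoyancy requires −α(T_deep − T_surf) + β(S_deep − S_surf′) = 0.
S_surf′ = S_deep − (α/β)·ΔT = 35.44 − (2.5 × 10⁻⁴/7.4 × 10⁻⁴)·(-9.8) = 38.7508 psu.
Increase required: 38.7508 − 35.31 = 3.4408 psu.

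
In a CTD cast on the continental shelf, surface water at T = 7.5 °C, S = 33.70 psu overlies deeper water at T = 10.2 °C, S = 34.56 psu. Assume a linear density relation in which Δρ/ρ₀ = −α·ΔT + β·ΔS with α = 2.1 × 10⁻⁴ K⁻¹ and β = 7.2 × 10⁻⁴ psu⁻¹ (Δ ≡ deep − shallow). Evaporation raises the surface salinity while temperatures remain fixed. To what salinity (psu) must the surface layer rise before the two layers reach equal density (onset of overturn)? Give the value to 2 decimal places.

33.77 psu

Neutral buoyancy requires −α(T_deep − T_surf) + β(S_deep − S_surf′) = 0.
S_surf′ = S_deep − (α/β)·ΔT = 34.56 − (2.1 × 10⁻⁴/7.2 × 10⁻⁴)·(+2.7) = 33.7725 psu.
Increase required: 33.7725 − 33.70 = 0.0725 psu.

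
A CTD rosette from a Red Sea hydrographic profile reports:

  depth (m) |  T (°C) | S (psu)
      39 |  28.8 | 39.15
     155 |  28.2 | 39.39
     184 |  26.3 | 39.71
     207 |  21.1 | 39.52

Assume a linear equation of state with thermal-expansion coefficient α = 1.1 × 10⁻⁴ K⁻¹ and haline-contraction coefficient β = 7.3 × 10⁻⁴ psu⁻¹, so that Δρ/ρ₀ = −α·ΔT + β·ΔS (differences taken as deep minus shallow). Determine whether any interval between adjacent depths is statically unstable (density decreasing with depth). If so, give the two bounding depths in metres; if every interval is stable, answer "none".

Evaluate Δρ/ρ₀ = −αΔT + βΔS across each adjacent pair:
  39–155 m: −αΔT+βΔS = −(1.1 × 10⁻⁴)(-0.6)+(7.3 × 10⁻⁴)(+0.24) = 2.4 × 10⁻⁴ → stable
  155–184 m: −αΔT+βΔS = −(1.1 × 10⁻⁴)(-1.9)+(7.3 × 10⁻⁴)(+0.32) = 4.4 × 10⁻⁴ → stable
  184–207 m: −αΔT+βΔS = −(1.1 × 10⁻⁴)(-5.2)+(7.3 × 10⁻⁴)(-0.19) = 4.3 × 10⁻⁴ → stable
Every interval has Δρ > 0: the column is stably stratified throughout.

none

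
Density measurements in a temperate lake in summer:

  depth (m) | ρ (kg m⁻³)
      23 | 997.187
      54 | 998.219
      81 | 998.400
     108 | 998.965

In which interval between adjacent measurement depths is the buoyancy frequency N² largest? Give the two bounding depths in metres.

Compute the density gradient over each adjacent pair:
  23–54 m: Δρ/Δz = 1.032/31 = 0.033 kg m⁻⁴
  54–81 m: Δρ/Δz = 0.181/27 = 6.7 × 10⁻³ kg m⁻⁴
  81–108 m: Δρ/Δz = 0.565/27 = 0.021 kg m⁻⁴
The largest gradient is in the 23–54 m interval — the pycnocline.

23–54 m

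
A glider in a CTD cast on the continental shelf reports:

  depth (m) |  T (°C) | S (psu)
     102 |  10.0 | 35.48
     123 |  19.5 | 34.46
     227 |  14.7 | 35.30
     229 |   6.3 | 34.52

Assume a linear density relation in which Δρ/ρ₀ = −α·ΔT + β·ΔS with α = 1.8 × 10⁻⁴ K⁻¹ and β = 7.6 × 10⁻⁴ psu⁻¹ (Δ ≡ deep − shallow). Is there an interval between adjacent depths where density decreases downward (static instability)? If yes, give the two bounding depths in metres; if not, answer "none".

Evaluate Δρ/ρ₀ = −αΔT + βΔS across each adjacent pair:
  102–123 m: −αΔT+βΔS = −(1.8 × 10⁻⁴)(+9.5)+(7.6 × 10⁻⁴)(-1.02) = -2.5 × 10⁻³ → UNSTABLE
  123–227 m: −αΔT+βΔS = −(1.8 × 10⁻⁴)(-4.8)+(7.6 × 10⁻⁴)(+0.84) = 1.5 × 10⁻³ → stable
  227–229 m: −αΔT+βΔS = −(1.8 × 10⁻⁴)(-8.4)+(7.6 × 10⁻⁴)(-0.78) = 9.2 × 10⁻⁴ → stable
The 102–123 m interval has Δρ < 0: lighter water underlies denser water.

102–123 m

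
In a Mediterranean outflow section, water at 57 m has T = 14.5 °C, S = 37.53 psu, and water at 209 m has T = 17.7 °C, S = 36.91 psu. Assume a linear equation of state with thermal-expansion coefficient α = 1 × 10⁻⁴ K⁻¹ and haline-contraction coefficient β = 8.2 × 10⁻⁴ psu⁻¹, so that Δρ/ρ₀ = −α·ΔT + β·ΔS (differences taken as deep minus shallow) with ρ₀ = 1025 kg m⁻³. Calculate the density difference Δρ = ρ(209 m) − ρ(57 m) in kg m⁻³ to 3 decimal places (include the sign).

-0.849 kg m⁻³

ΔT = +3.2 K, ΔS = -0.62 psu (deep − shallow).
Δρ/ρ₀ = −(1 × 10⁻⁴)(+3.2) + (8.2 × 10⁻⁴)(-0.62) = -8.284 × 10⁻⁴.
Δρ = 1025 × (-8.284 × 10⁻⁴) = -0.849 kg m⁻³.
Negative Δρ: lighter below, statically unstable.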